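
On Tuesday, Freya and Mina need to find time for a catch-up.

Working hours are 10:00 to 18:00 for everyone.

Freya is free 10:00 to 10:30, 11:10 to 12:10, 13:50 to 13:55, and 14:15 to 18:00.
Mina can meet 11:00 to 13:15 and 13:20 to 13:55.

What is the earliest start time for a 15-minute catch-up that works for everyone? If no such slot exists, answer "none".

Freya ∩ Mina: 11:10–12:10, 13:50–13:55.
Windows ≥ 15 min: 11:10–12:10.
Earliest such window starts at 11:10.

11:10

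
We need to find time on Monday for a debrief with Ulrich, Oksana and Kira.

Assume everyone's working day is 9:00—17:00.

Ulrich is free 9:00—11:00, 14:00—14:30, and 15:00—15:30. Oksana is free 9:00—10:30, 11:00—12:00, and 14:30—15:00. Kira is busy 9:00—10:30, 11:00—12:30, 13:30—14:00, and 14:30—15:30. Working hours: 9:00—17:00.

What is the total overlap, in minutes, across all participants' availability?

Kira free within 09:00–17:00: 10:30–11:00, 12:30–13:30, 14:00–14:30, 15:30–17:00.
Ulrich ∩ Oksana: 09:00–10:30.
Ulrich ∩ Oksana ∩ Kira: (none).
Total common minutes: 0.

0 minutes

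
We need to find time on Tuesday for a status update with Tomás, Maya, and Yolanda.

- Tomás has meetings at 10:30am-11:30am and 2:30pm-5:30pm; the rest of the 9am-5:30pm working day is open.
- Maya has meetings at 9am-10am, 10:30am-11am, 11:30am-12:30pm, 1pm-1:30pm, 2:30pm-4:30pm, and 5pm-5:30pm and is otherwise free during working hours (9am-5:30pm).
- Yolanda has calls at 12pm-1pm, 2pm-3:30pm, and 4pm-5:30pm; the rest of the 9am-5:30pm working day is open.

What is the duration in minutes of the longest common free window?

30 minutes

Tomás free within 09:00–17:30: 09:00–10:30, 11:30–14:30.
Maya free within 09:00–17:30: 10:00–10:30, 11:00–11:30, 12:30–13:00, 13:30–14:30, 16:30–17:00.
Yolanda free within 09:00–17:30: 09:00–12:00, 13:00–14:00, 15:30–16:00.
Tomás ∩ Maya: 10:00–10:30, 12:30–13:00, 13:30–14:30.
Tomás ∩ Maya ∩ Yolanda: 10:00–10:30, 13:30–14:00.
Common window lengths: 30, 30 min; longest is 30.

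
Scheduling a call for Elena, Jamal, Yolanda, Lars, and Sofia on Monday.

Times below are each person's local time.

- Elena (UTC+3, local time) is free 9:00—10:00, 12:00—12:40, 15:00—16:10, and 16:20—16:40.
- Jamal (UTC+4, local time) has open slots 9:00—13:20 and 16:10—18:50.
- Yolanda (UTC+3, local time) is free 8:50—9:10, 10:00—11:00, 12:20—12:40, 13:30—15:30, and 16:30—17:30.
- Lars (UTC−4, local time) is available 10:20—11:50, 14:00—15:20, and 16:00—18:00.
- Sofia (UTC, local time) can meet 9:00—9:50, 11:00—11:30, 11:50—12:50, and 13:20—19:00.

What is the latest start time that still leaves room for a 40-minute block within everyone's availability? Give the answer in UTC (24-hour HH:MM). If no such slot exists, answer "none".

none

Elena → UTC: 06:00–07:00, 09:00–09:40, 12:00–13:10, 13:20–13:40.
Jamal → UTC: 05:00–09:20, 12:10–14:50.
Yolanda → UTC: 05:50–06:10, 07:00–08:00, 09:20–09:40, 10:30–12:30, 13:30–14:30.
Lars → UTC: 14:20–15:50, 18:00–19:20, 20:00–22:00.
Sofia → UTC: 09:00–09:50, 11:00–11:30, 11:50–12:50, 13:20–19:00.
Elena ∩ Jamal: 06:00–07:00, 09:00–09:20, 12:10–13:10, 13:20–13:40.
Elena ∩ Jamal ∩ Yolanda: 06:00–06:10, 12:10–12:30, 13:30–13:40.
Elena ∩ Jamal ∩ Yolanda ∩ Lars: (none).
Elena ∩ Jamal ∩ Yolanda ∩ Lars ∩ Sofia: (none).
Windows ≥ 40 min: (none).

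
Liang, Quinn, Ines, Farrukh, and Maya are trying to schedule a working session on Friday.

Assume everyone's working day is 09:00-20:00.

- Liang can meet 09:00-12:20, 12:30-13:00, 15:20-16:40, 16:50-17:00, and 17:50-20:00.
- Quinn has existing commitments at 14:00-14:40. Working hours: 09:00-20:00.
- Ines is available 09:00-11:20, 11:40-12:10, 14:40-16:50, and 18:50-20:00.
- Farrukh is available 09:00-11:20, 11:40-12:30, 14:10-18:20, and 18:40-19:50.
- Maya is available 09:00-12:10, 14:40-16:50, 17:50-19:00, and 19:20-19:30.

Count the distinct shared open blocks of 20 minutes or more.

Quinn free within 09:00–20:00: 09:00–14:00, 14:40–20:00.
Liang ∩ Quinn: 09:00–12:20, 12:30–13:00, 15:20–16:40, 16:50–17:00, 17:50–20:00.
Liang ∩ Quinn ∩ Ines: 09:00–11:20, 11:40–12:10, 15:20–16:40, 18:50–20:00.
Liang ∩ Quinn ∩ Ines ∩ Farrukh: 09:00–11:20, 11:40–12:10, 15:20–16:40, 18:50–19:50.
Liang ∩ Quinn ∩ Ines ∩ Farrukh ∩ Maya: 09:00–11:20, 11:40–12:10, 15:20–16:40, 18:50–19:00, 19:20–19:30.
Windows ≥ 20 min: 09:00–11:20, 11:40–12:10, 15:20–16:40.
That's 3 windows.

3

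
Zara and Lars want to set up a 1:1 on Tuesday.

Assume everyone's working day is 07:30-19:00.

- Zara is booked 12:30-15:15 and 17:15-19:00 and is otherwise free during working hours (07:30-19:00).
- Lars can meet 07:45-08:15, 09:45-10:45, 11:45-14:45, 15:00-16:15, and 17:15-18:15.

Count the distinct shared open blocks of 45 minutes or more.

Zara free within 07:30–19:00: 07:30–12:30, 15:15–17:15.
Zara ∩ Lars: 07:45–08:15, 09:45–10:45, 11:45–12:30, 15:15–16:15.
Windows ≥ 45 min: 09:45–10:45, 11:45–12:30, 15:15–16:15.
That's 3 windows.

3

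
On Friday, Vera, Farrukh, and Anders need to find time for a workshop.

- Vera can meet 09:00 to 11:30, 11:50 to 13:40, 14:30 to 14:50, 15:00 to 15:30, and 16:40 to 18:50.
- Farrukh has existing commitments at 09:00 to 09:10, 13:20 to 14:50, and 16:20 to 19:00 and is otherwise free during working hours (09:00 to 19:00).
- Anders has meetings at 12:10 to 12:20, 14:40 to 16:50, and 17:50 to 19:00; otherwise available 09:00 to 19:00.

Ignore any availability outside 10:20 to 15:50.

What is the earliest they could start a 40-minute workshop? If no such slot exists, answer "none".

Farrukh free within 09:00–19:00: 09:10–13:20, 14:50–16:20.
Anders free within 09:00–19:00: 09:00–12:10, 12:20–14:40, 16:50–17:50.
Vera ∩ Farrukh: 09:10–11:30, 11:50–13:20, 15:00–15:30.
Vera ∩ Farrukh ∩ Anders: 09:10–11:30, 11:50–12:10, 12:20–13:20.
Restricted to 10:20–15:50: 10:20–11:30, 11:50–12:10, 12:20–13:20.
Windows ≥ 40 min: 10:20–11:30, 12:20–13:20.
Earliest such window starts at 10:20.

10:20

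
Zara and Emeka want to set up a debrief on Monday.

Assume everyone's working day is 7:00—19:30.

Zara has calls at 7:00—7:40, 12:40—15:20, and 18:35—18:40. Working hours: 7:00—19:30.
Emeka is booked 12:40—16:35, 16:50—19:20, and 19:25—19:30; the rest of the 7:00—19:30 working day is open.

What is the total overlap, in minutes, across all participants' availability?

Zara free within 07:00–19:30: 07:40–12:40, 15:20–18:35, 18:40–19:30.
Emeka free within 07:00–19:30: 07:00–12:40, 16:35–16:50, 19:20–19:25.
Zara ∩ Emeka: 07:40–12:40, 16:35–16:50, 19:20–19:25.
Total common minutes: 300 + 15 + 5 = 320.

320 minutes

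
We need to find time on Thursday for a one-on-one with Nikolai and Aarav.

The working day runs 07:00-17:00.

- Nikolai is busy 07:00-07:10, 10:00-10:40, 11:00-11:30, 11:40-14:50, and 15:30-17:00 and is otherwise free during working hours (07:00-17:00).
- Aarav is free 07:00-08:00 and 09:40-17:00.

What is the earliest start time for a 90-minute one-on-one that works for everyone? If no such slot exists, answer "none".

none

Nikolai free within 07:00–17:00: 07:10–10:00, 10:40–11:00, 11:30–11:40, 14:50–15:30.
Nikolai ∩ Aarav: 07:10–08:00, 09:40–10:00, 10:40–11:00, 11:30–11:40, 14:50–15:30.
Windows ≥ 90 min: (none).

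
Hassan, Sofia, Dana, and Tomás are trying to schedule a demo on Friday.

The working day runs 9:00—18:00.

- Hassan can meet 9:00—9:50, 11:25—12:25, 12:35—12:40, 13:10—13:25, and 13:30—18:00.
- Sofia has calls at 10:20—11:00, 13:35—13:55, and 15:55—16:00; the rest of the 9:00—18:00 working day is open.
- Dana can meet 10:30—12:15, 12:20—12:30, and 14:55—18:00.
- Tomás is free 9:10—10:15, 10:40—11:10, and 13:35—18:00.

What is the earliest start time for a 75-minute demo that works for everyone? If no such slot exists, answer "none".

Sofia free within 09:00–18:00: 09:00–10:20, 11:00–13:35, 13:55–15:55, 16:00–18:00.
Hassan ∩ Sofia: 09:00–09:50, 11:25–12:25, 12:35–12:40, 13:10–13:25, 13:30–13:35, 13:55–15:55, 16:00–18:00.
Hassan ∩ Sofia ∩ Dana: 11:25–12:15, 12:20–12:25, 14:55–15:55, 16:00–18:00.
Hassan ∩ Sofia ∩ Dana ∩ Tomás: 14:55–15:55, 16:00–18:00.
Windows ≥ 75 min: 16:00–18:00.
Earliest such window starts at 16:00.

16:00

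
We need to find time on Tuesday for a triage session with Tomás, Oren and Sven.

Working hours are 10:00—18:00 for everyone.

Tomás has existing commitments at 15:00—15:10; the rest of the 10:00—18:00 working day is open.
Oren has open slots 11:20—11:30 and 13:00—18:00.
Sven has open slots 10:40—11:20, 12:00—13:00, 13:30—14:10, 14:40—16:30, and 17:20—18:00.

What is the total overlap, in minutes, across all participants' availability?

180 minutes

Tomás free within 10:00–18:00: 10:00–15:00, 15:10–18:00.
Tomás ∩ Oren: 11:20–11:30, 13:00–15:00, 15:10–18:00.
Tomás ∩ Oren ∩ Sven: 13:30–14:10, 14:40–15:00, 15:10–16:30, 17:20–18:00.
Total common minutes: 40 + 20 + 80 + 40 = 180.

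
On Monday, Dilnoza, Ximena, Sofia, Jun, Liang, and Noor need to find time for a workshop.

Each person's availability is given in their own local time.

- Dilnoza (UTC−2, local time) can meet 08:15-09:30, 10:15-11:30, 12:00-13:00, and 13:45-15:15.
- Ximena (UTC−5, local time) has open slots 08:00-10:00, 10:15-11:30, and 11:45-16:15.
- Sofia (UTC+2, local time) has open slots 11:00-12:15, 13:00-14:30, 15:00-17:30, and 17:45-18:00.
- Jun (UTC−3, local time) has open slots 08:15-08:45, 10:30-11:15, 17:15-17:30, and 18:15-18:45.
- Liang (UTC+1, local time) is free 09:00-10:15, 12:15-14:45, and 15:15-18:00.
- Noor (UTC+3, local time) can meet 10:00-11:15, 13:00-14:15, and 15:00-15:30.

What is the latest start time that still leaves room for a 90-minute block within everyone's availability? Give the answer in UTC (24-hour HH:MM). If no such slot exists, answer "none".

Dilnoza → UTC: 10:15–11:30, 12:15–13:30, 14:00–15:00, 15:45–17:15.
Ximena → UTC: 13:00–15:00, 15:15–16:30, 16:45–21:15.
Sofia → UTC: 09:00–10:15, 11:00–12:30, 13:00–15:30, 15:45–16:00.
Jun → UTC: 11:15–11:45, 13:30–14:15, 20:15–20:30, 21:15–21:45.
Liang → UTC: 08:00–09:15, 11:15–13:45, 14:15–17:00.
Noor → UTC: 07:00–08:15, 10:00–11:15, 12:00–12:30.
Dilnoza ∩ Ximena: 13:00–13:30, 14:00–15:00, 15:45–16:30, 16:45–17:15.
Dilnoza ∩ Ximena ∩ Sofia: 13:00–13:30, 14:00–15:00, 15:45–16:00.
Dilnoza ∩ Ximena ∩ Sofia ∩ Jun: 14:00–14:15.
Dilnoza ∩ Ximena ∩ Sofia ∩ Jun ∩ Liang: (none).
Dilnoza ∩ Ximena ∩ Sofia ∩ Jun ∩ Liang ∩ Noor: (none).
Windows ≥ 90 min: (none).

none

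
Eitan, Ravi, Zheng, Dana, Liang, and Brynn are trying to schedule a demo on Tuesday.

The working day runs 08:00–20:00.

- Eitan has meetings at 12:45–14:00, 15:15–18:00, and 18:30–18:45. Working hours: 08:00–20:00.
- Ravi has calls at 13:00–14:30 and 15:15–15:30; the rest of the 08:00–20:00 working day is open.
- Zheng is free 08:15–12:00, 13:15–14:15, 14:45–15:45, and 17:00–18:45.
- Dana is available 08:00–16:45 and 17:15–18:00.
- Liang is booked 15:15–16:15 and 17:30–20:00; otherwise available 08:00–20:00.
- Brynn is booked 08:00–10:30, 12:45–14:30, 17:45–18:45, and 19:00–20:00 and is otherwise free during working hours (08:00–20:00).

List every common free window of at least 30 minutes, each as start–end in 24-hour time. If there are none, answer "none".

Eitan free within 08:00–20:00: 08:00–12:45, 14:00–15:15, 18:00–18:30, 18:45–20:00.
Ravi free within 08:00–20:00: 08:00–13:00, 14:30–15:15, 15:30–20:00.
Liang free within 08:00–20:00: 08:00–15:15, 16:15–17:30.
Brynn free within 08:00–20:00: 10:30–12:45, 14:30–17:45, 18:45–19:00.
Eitan ∩ Ravi: 08:00–12:45, 14:30–15:15, 18:00–18:30, 18:45–20:00.
Eitan ∩ Ravi ∩ Zheng: 08:15–12:00, 14:45–15:15, 18:00–18:30.
Eitan ∩ Ravi ∩ Zheng ∩ Dana: 08:15–12:00, 14:45–15:15.
Eitan ∩ Ravi ∩ Zheng ∩ Dana ∩ Liang: 08:15–12:00, 14:45–15:15.
Eitan ∩ Ravi ∩ Zheng ∩ Dana ∩ Liang ∩ Brynn: 10:30–12:00, 14:45–15:15.
Windows ≥ 30 min: 10:30–12:00, 14:45–15:15.

10:30–12:00, 14:45–15:15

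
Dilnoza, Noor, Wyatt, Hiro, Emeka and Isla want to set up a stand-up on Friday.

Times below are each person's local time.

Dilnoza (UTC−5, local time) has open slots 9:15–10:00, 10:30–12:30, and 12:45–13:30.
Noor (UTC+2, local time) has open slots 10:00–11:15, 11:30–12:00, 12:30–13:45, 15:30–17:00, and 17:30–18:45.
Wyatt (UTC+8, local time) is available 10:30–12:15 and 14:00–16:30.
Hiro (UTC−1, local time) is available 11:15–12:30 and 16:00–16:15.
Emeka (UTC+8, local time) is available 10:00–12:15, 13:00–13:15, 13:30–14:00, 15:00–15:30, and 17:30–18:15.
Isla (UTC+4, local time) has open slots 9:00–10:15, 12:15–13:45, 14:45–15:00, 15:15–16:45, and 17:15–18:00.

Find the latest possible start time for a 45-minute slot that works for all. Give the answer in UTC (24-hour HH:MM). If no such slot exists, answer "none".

Dilnoza → UTC: 14:15–15:00, 15:30–17:30, 17:45–18:30.
Noor → UTC: 08:00–09:15, 09:30–10:00, 10:30–11:45, 13:30–15:00, 15:30–16:45.
Wyatt → UTC: 02:30–04:15, 06:00–08:30.
Hiro → UTC: 12:15–13:30, 17:00–17:15.
Emeka → UTC: 02:00–04:15, 05:00–05:15, 05:30–06:00, 07:00–07:30, 09:30–10:15.
Isla → UTC: 05:00–06:15, 08:15–09:45, 10:45–11:00, 11:15–12:45, 13:15–14:00.
Dilnoza ∩ Noor: 14:15–15:00, 15:30–16:45.
Dilnoza ∩ Noor ∩ Wyatt: (none).
Dilnoza ∩ Noor ∩ Wyatt ∩ Hiro: (none).
Dilnoza ∩ Noor ∩ Wyatt ∩ Hiro ∩ Emeka: (none).
Dilnoza ∩ Noor ∩ Wyatt ∩ Hiro ∩ Emeka ∩ Isla: (none).
Windows ≥ 45 min: (none).

none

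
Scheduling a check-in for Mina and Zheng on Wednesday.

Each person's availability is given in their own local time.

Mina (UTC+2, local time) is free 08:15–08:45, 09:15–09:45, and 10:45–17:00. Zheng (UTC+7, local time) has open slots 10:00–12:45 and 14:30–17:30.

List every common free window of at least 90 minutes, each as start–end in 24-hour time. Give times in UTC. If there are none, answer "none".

08:45–10:30

Mina → UTC: 06:15–06:45, 07:15–07:45, 08:45–15:00.
Zheng → UTC: 03:00–05:45, 07:30–10:30.
Mina ∩ Zheng: 07:30–07:45, 08:45–10:30.
Windows ≥ 90 min: 08:45–10:30.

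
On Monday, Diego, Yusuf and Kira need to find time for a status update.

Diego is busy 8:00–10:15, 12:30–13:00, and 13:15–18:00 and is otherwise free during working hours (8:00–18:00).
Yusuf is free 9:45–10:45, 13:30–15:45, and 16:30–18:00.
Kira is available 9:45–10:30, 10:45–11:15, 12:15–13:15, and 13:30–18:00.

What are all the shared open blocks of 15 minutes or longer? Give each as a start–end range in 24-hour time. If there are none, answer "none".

Diego free within 08:00–18:00: 10:15–12:30, 13:00–13:15.
Diego ∩ Yusuf: 10:15–10:45.
Diego ∩ Yusuf ∩ Kira: 10:15–10:30.
Windows ≥ 15 min: 10:15–10:30.

10:15–10:30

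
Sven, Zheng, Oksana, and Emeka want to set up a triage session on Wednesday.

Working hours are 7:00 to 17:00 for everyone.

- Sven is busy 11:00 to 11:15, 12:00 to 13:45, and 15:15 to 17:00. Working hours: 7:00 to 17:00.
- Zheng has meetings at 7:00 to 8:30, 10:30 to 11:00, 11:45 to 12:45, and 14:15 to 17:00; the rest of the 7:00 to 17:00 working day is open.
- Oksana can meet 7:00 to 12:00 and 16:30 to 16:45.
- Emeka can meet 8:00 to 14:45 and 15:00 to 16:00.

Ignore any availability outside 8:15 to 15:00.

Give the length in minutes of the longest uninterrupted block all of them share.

120 minutes

Sven free within 07:00–17:00: 07:00–11:00, 11:15–12:00, 13:45–15:15.
Zheng free within 07:00–17:00: 08:30–10:30, 11:00–11:45, 12:45–14:15.
Sven ∩ Zheng: 08:30–10:30, 11:15–11:45, 13:45–14:15.
Sven ∩ Zheng ∩ Oksana: 08:30–10:30, 11:15–11:45.
Sven ∩ Zheng ∩ Oksana ∩ Emeka: 08:30–10:30, 11:15–11:45.
Restricted to 08:15–15:00: 08:30–10:30, 11:15–11:45.
Common window lengths: 120, 30 min; longest is 120.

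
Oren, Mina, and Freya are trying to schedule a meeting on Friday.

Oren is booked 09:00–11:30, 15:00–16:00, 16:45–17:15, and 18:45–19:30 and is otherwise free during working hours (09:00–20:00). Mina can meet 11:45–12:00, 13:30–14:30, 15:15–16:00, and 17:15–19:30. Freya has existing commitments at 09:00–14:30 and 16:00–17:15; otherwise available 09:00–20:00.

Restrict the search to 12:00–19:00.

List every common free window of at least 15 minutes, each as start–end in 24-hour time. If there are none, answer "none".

17:15–18:45

Oren free within 09:00–20:00: 11:30–15:00, 16:00–16:45, 17:15–18:45, 19:30–20:00.
Freya free within 09:00–20:00: 14:30–16:00, 17:15–20:00.
Oren ∩ Mina: 11:45–12:00, 13:30–14:30, 17:15–18:45.
Oren ∩ Mina ∩ Freya: 17:15–18:45.
Restricted to 12:00–19:00: 17:15–18:45.
Windows ≥ 15 min: 17:15–18:45.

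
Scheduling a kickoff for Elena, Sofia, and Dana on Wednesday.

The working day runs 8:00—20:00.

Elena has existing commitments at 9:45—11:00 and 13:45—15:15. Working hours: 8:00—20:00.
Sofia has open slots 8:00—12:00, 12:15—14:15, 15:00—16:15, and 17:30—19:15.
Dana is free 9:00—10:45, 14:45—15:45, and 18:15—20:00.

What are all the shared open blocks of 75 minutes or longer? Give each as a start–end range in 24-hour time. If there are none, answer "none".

none

Elena free within 08:00–20:00: 08:00–09:45, 11:00–13:45, 15:15–20:00.
Elena ∩ Sofia: 08:00–09:45, 11:00–12:00, 12:15–13:45, 15:15–16:15, 17:30–19:15.
Elena ∩ Sofia ∩ Dana: 09:00–09:45, 15:15–15:45, 18:15–19:15.
Windows ≥ 75 min: (none).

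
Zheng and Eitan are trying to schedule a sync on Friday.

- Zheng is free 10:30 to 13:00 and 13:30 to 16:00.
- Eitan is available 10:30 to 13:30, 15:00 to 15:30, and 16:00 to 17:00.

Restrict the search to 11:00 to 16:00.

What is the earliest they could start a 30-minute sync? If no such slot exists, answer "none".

11:00

Zheng ∩ Eitan: 10:30–13:00, 15:00–15:30.
Restricted to 11:00–16:00: 11:00–13:00, 15:00–15:30.
Windows ≥ 30 min: 11:00–13:00, 15:00–15:30.
Earliest such window starts at 11:00.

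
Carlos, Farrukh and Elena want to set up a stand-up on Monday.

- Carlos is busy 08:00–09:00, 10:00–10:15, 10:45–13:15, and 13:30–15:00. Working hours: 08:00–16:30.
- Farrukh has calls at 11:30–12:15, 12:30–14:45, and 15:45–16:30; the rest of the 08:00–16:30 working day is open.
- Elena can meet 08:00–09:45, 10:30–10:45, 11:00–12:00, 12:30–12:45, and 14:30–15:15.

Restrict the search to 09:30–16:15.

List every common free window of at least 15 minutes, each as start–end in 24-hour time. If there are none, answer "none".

09:30–09:45, 10:30–10:45, 15:00–15:15

Carlos free within 08:00–16:30: 09:00–10:00, 10:15–10:45, 13:15–13:30, 15:00–16:30.
Farrukh free within 08:00–16:30: 08:00–11:30, 12:15–12:30, 14:45–15:45.
Carlos ∩ Farrukh: 09:00–10:00, 10:15–10:45, 15:00–15:45.
Carlos ∩ Farrukh ∩ Elena: 09:00–09:45, 10:30–10:45, 15:00–15:15.
Restricted to 09:30–16:15: 09:30–09:45, 10:30–10:45, 15:00–15:15.
Windows ≥ 15 min: 09:30–09:45, 10:30–10:45, 15:00–15:15.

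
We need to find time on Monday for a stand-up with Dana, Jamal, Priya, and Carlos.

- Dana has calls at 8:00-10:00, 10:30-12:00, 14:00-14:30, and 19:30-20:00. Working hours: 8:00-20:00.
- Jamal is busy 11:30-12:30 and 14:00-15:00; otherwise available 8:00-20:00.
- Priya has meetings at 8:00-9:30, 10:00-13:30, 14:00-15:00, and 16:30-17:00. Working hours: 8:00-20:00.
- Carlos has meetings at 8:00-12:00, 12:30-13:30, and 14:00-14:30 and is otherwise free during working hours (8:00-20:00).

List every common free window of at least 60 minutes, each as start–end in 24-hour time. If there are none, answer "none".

15:00–16:30, 17:00–19:30

Dana free within 08:00–20:00: 10:00–10:30, 12:00–14:00, 14:30–19:30.
Jamal free within 08:00–20:00: 08:00–11:30, 12:30–14:00, 15:00–20:00.
Priya free within 08:00–20:00: 09:30–10:00, 13:30–14:00, 15:00–16:30, 17:00–20:00.
Carlos free within 08:00–20:00: 12:00–12:30, 13:30–14:00, 14:30–20:00.
Dana ∩ Jamal: 10:00–10:30, 12:30–14:00, 15:00–19:30.
Dana ∩ Jamal ∩ Priya: 13:30–14:00, 15:00–16:30, 17:00–19:30.
Dana ∩ Jamal ∩ Priya ∩ Carlos: 13:30–14:00, 15:00–16:30, 17:00–19:30.
Windows ≥ 60 min: 15:00–16:30, 17:00–19:30.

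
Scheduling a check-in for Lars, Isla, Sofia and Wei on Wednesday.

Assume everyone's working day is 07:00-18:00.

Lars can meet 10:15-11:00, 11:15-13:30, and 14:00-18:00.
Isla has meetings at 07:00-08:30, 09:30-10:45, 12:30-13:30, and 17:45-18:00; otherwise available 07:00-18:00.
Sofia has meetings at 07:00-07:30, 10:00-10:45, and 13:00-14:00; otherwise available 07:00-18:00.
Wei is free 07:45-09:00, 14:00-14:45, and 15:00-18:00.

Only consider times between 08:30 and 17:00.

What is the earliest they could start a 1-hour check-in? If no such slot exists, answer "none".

Isla free within 07:00–18:00: 08:30–09:30, 10:45–12:30, 13:30–17:45.
Sofia free within 07:00–18:00: 07:30–10:00, 10:45–13:00, 14:00–18:00.
Lars ∩ Isla: 10:45–11:00, 11:15–12:30, 14:00–17:45.
Lars ∩ Isla ∩ Sofia: 10:45–11:00, 11:15–12:30, 14:00–17:45.
Lars ∩ Isla ∩ Sofia ∩ Wei: 14:00–14:45, 15:00–17:45.
Restricted to 08:30–17:00: 14:00–14:45, 15:00–17:00.
Windows ≥ 60 min: 15:00–17:00.
Earliest such window starts at 15:00.

15:00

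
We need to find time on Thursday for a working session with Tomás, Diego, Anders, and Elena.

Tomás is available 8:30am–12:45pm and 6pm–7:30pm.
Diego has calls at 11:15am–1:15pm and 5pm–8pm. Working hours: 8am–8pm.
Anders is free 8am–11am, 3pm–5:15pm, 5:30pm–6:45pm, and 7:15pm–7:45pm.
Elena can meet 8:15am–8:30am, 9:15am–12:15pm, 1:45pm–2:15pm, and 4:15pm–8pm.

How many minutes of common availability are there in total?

105 minutes

Diego free within 08:00–20:00: 08:00–11:15, 13:15–17:00.
Tomás ∩ Diego: 08:30–11:15.
Tomás ∩ Diego ∩ Anders: 08:30–11:00.
Tomás ∩ Diego ∩ Anders ∩ Elena: 09:15–11:00.
Total common minutes: 105.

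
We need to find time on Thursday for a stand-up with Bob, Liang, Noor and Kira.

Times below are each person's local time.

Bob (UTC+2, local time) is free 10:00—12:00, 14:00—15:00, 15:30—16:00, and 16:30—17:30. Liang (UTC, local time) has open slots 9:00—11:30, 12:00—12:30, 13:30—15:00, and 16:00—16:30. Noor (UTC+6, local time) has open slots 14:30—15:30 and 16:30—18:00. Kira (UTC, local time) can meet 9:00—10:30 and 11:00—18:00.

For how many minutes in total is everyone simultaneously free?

Bob → UTC: 08:00–10:00, 12:00–13:00, 13:30–14:00, 14:30–15:30.
Liang → UTC: 09:00–11:30, 12:00–12:30, 13:30–15:00, 16:00–16:30.
Noor → UTC: 08:30–09:30, 10:30–12:00.
Kira → UTC: 09:00–10:30, 11:00–18:00.
Bob ∩ Liang: 09:00–10:00, 12:00–12:30, 13:30–14:00, 14:30–15:00.
Bob ∩ Liang ∩ Noor: 09:00–09:30.
Bob ∩ Liang ∩ Noor ∩ Kira: 09:00–09:30.
Total common minutes: 30.

30 minutes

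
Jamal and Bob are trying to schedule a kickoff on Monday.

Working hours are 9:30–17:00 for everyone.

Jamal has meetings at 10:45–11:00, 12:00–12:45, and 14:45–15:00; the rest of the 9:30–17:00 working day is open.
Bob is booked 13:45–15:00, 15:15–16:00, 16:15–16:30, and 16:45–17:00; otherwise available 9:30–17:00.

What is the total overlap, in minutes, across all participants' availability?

240 minutes

Jamal free within 09:30–17:00: 09:30–10:45, 11:00–12:00, 12:45–14:45, 15:00–17:00.
Bob free within 09:30–17:00: 09:30–13:45, 15:00–15:15, 16:00–16:15, 16:30–16:45.
Jamal ∩ Bob: 09:30–10:45, 11:00–12:00, 12:45–13:45, 15:00–15:15, 16:00–16:15, 16:30–16:45.
Total common minutes: 75 + 60 + 60 + 15 + 15 + 15 = 240.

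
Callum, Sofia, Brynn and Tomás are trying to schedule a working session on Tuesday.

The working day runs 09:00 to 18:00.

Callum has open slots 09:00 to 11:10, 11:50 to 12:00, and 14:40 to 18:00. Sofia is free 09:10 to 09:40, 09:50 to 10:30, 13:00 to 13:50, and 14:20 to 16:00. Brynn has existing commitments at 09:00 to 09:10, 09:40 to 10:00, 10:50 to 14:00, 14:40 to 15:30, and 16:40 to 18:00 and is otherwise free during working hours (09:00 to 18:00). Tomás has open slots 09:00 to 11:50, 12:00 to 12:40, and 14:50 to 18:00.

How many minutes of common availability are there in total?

90 minutes

Brynn free within 09:00–18:00: 09:10–09:40, 10:00–10:50, 14:00–14:40, 15:30–16:40.
Callum ∩ Sofia: 09:10–09:40, 09:50–10:30, 14:40–16:00.
Callum ∩ Sofia ∩ Brynn: 09:10–09:40, 10:00–10:30, 15:30–16:00.
Callum ∩ Sofia ∩ Brynn ∩ Tomás: 09:10–09:40, 10:00–10:30, 15:30–16:00.
Total common minutes: 30 + 30 + 30 = 90.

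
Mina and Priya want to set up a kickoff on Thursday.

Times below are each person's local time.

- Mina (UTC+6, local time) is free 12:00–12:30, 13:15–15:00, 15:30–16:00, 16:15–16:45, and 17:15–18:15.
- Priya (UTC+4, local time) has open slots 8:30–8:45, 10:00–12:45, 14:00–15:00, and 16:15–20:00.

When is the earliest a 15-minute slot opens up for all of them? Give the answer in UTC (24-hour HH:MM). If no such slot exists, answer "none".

Mina → UTC: 06:00–06:30, 07:15–09:00, 09:30–10:00, 10:15–10:45, 11:15–12:15.
Priya → UTC: 04:30–04:45, 06:00–08:45, 10:00–11:00, 12:15–16:00.
Mina ∩ Priya: 06:00–06:30, 07:15–08:45, 10:15–10:45.
Windows ≥ 15 min: 06:00–06:30, 07:15–08:45, 10:15–10:45.
Earliest such window starts at 06:00.

06:00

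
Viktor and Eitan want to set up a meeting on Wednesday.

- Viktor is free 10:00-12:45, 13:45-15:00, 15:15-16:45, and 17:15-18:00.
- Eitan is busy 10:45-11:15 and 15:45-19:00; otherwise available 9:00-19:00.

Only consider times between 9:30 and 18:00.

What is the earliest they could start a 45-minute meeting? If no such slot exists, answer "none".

10:00

Eitan free within 09:00–19:00: 09:00–10:45, 11:15–15:45.
Viktor ∩ Eitan: 10:00–10:45, 11:15–12:45, 13:45–15:00, 15:15–15:45.
Restricted to 09:30–18:00: 10:00–10:45, 11:15–12:45, 13:45–15:00, 15:15–15:45.
Windows ≥ 45 min: 10:00–10:45, 11:15–12:45, 13:45–15:00.
Earliest such window starts at 10:00.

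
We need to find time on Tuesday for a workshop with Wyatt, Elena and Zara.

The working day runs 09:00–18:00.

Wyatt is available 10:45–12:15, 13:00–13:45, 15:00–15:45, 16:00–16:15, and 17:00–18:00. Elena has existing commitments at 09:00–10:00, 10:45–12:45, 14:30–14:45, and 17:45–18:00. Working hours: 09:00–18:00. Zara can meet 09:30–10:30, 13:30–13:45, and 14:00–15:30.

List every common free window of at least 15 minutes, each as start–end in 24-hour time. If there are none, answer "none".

Elena free within 09:00–18:00: 10:00–10:45, 12:45–14:30, 14:45–17:45.
Wyatt ∩ Elena: 13:00–13:45, 15:00–15:45, 16:00–16:15, 17:00–17:45.
Wyatt ∩ Elena ∩ Zara: 13:30–13:45, 15:00–15:30.
Windows ≥ 15 min: 13:30–13:45, 15:00–15:30.

13:30–13:45, 15:00–15:30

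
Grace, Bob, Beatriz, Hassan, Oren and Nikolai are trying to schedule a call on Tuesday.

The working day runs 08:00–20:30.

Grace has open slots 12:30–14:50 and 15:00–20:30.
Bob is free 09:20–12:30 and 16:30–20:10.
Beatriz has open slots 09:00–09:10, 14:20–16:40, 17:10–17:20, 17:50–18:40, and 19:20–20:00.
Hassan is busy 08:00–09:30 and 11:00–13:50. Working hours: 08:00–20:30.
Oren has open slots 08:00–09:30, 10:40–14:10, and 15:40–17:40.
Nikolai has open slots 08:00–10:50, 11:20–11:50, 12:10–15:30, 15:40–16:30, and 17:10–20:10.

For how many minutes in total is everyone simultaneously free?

10 minutes

Hassan free within 08:00–20:30: 09:30–11:00, 13:50–20:30.
Grace ∩ Bob: 16:30–20:10.
Grace ∩ Bob ∩ Beatriz: 16:30–16:40, 17:10–17:20, 17:50–18:40, 19:20–20:00.
Grace ∩ Bob ∩ Beatriz ∩ Hassan: 16:30–16:40, 17:10–17:20, 17:50–18:40, 19:20–20:00.
Grace ∩ Bob ∩ Beatriz ∩ Hassan ∩ Oren: 16:30–16:40, 17:10–17:20.
Grace ∩ Bob ∩ Beatriz ∩ Hassan ∩ Oren ∩ Nikolai: 17:10–17:20.
Total common minutes: 10.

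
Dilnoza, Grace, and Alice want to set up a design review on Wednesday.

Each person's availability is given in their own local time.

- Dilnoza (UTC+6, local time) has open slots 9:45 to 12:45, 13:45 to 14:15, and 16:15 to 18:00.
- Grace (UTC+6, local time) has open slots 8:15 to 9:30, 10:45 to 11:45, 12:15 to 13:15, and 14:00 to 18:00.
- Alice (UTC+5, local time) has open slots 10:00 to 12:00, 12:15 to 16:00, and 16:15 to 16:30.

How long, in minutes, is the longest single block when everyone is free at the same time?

Dilnoza → UTC: 03:45–06:45, 07:45–08:15, 10:15–12:00.
Grace → UTC: 02:15–03:30, 04:45–05:45, 06:15–07:15, 08:00–12:00.
Alice → UTC: 05:00–07:00, 07:15–11:00, 11:15–11:30.
Dilnoza ∩ Grace: 04:45–05:45, 06:15–06:45, 08:00–08:15, 10:15–12:00.
Dilnoza ∩ Grace ∩ Alice: 05:00–05:45, 06:15–06:45, 08:00–08:15, 10:15–11:00, 11:15–11:30.
Common window lengths: 45, 30, 15, 45, 15 min; longest is 45.

45 minutes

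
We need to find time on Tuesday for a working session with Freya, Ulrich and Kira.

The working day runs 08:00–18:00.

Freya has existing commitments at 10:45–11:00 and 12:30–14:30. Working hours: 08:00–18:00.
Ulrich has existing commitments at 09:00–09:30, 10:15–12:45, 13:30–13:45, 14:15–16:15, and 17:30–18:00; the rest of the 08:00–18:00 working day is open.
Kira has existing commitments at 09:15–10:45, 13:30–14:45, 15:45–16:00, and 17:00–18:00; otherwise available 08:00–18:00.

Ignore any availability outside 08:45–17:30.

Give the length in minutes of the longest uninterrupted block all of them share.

45 minutes

Freya free within 08:00–18:00: 08:00–10:45, 11:00–12:30, 14:30–18:00.
Ulrich free within 08:00–18:00: 08:00–09:00, 09:30–10:15, 12:45–13:30, 13:45–14:15, 16:15–17:30.
Kira free within 08:00–18:00: 08:00–09:15, 10:45–13:30, 14:45–15:45, 16:00–17:00.
Freya ∩ Ulrich: 08:00–09:00, 09:30–10:15, 16:15–17:30.
Freya ∩ Ulrich ∩ Kira: 08:00–09:00, 16:15–17:00.
Restricted to 08:45–17:30: 08:45–09:00, 16:15–17:00.
Common window lengths: 15, 45 min; longest is 45.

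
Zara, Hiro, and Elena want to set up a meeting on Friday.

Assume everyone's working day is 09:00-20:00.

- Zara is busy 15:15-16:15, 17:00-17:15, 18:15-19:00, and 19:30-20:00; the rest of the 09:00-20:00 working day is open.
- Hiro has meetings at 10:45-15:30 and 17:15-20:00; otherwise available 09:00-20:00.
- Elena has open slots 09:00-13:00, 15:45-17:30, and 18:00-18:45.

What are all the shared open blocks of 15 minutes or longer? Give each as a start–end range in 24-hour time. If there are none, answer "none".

Zara free within 09:00–20:00: 09:00–15:15, 16:15–17:00, 17:15–18:15, 19:00–19:30.
Hiro free within 09:00–20:00: 09:00–10:45, 15:30–17:15.
Zara ∩ Hiro: 09:00–10:45, 16:15–17:00.
Zara ∩ Hiro ∩ Elena: 09:00–10:45, 16:15–17:00.
Windows ≥ 15 min: 09:00–10:45, 16:15–17:00.

09:00–10:45, 16:15–17:00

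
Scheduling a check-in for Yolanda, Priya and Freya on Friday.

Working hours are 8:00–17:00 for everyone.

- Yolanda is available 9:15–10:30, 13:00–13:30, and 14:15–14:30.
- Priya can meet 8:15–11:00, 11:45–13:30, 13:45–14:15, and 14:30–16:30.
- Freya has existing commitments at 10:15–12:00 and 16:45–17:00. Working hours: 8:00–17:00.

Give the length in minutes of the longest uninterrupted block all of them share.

Freya free within 08:00–17:00: 08:00–10:15, 12:00–16:45.
Yolanda ∩ Priya: 09:15–10:30, 13:00–13:30.
Yolanda ∩ Priya ∩ Freya: 09:15–10:15, 13:00–13:30.
Common window lengths: 60, 30 min; longest is 60.

60 minutes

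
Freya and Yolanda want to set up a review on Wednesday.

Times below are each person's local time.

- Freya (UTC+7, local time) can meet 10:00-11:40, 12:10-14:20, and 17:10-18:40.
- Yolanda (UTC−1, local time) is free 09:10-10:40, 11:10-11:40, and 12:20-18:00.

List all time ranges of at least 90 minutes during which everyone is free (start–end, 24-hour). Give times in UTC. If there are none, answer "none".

10:10–11:40

Freya → UTC: 03:00–04:40, 05:10–07:20, 10:10–11:40.
Yolanda → UTC: 10:10–11:40, 12:10–12:40, 13:20–19:00.
Freya ∩ Yolanda: 10:10–11:40.
Windows ≥ 90 min: 10:10–11:40.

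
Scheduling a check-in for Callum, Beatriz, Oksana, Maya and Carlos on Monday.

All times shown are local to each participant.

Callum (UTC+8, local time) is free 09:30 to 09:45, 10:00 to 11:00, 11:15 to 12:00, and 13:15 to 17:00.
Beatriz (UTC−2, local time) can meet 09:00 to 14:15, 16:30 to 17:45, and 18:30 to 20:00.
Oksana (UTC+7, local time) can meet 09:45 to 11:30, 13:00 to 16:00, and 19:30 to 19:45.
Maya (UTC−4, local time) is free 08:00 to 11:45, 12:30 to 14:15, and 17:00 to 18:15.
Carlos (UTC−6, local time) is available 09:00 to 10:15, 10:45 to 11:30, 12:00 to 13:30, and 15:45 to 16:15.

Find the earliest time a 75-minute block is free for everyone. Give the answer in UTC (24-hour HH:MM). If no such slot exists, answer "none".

none

Callum → UTC: 01:30–01:45, 02:00–03:00, 03:15–04:00, 05:15–09:00.
Beatriz → UTC: 11:00–16:15, 18:30–19:45, 20:30–22:00.
Oksana → UTC: 02:45–04:30, 06:00–09:00, 12:30–12:45.
Maya → UTC: 12:00–15:45, 16:30–18:15, 21:00–22:15.
Carlos → UTC: 15:00–16:15, 16:45–17:30, 18:00–19:30, 21:45–22:15.
Callum ∩ Beatriz: (none).
Callum ∩ Beatriz ∩ Oksana: (none).
Callum ∩ Beatriz ∩ Oksana ∩ Maya: (none).
Callum ∩ Beatriz ∩ Oksana ∩ Maya ∩ Carlos: (none).
Windows ≥ 75 min: (none).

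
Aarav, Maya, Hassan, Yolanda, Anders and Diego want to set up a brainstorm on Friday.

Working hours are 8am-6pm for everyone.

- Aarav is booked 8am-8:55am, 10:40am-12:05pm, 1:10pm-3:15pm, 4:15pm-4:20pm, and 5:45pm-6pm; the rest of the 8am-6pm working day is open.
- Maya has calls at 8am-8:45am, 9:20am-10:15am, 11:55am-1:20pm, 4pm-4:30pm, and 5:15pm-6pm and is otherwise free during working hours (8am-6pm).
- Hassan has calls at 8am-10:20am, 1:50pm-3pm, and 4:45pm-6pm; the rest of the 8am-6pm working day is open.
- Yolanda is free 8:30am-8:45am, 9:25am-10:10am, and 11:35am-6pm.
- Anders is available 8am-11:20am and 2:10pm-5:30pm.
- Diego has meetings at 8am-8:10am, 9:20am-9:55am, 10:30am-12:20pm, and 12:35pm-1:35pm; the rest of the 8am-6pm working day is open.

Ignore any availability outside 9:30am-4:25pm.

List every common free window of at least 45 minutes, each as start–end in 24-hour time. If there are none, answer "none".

15:15–16:00

Aarav free within 08:00–18:00: 08:55–10:40, 12:05–13:10, 15:15–16:15, 16:20–17:45.
Maya free within 08:00–18:00: 08:45–09:20, 10:15–11:55, 13:20–16:00, 16:30–17:15.
Hassan free within 08:00–18:00: 10:20–13:50, 15:00–16:45.
Diego free within 08:00–18:00: 08:10–09:20, 09:55–10:30, 12:20–12:35, 13:35–18:00.
Aarav ∩ Maya: 08:55–09:20, 10:15–10:40, 15:15–16:00, 16:30–17:15.
Aarav ∩ Maya ∩ Hassan: 10:20–10:40, 15:15–16:00, 16:30–16:45.
Aarav ∩ Maya ∩ Hassan ∩ Yolanda: 15:15–16:00, 16:30–16:45.
Aarav ∩ Maya ∩ Hassan ∩ Yolanda ∩ Anders: 15:15–16:00, 16:30–16:45.
Aarav ∩ Maya ∩ Hassan ∩ Yolanda ∩ Anders ∩ Diego: 15:15–16:00, 16:30–16:45.
Restricted to 09:30–16:25: 15:15–16:00.
Windows ≥ 45 min: 15:15–16:00.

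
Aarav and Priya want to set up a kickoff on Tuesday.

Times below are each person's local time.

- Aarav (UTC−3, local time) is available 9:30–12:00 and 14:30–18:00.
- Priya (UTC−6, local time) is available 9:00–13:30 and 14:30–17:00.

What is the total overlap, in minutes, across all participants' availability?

Aarav → UTC: 12:30–15:00, 17:30–21:00.
Priya → UTC: 15:00–19:30, 20:30–23:00.
Aarav ∩ Priya: 17:30–19:30, 20:30–21:00.
Total common minutes: 120 + 30 = 150.

150 minutes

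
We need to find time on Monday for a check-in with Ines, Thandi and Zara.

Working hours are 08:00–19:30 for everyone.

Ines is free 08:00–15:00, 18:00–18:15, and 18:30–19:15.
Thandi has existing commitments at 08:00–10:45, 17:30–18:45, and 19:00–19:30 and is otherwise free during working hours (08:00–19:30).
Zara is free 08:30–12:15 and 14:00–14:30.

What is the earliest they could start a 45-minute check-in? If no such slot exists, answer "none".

10:45

Thandi free within 08:00–19:30: 10:45–17:30, 18:45–19:00.
Ines ∩ Thandi: 10:45–15:00, 18:45–19:00.
Ines ∩ Thandi ∩ Zara: 10:45–12:15, 14:00–14:30.
Windows ≥ 45 min: 10:45–12:15.
Earliest such window starts at 10:45.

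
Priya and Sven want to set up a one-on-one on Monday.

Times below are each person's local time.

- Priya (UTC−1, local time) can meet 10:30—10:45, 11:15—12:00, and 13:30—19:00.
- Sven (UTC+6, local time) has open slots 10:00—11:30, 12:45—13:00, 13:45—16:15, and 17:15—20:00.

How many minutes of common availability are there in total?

Priya → UTC: 11:30–11:45, 12:15–13:00, 14:30–20:00.
Sven → UTC: 04:00–05:30, 06:45–07:00, 07:45–10:15, 11:15–14:00.
Priya ∩ Sven: 11:30–11:45, 12:15–13:00.
Total common minutes: 15 + 45 = 60.

60 minutes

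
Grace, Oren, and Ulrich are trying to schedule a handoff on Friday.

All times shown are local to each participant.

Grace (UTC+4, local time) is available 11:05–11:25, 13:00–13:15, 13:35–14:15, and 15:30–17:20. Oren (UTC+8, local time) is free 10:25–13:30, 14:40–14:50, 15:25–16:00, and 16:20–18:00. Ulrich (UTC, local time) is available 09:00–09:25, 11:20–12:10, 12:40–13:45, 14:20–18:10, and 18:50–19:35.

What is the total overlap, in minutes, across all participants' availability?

Grace → UTC: 07:05–07:25, 09:00–09:15, 09:35–10:15, 11:30–13:20.
Oren → UTC: 02:25–05:30, 06:40–06:50, 07:25–08:00, 08:20–10:00.
Ulrich → UTC: 09:00–09:25, 11:20–12:10, 12:40–13:45, 14:20–18:10, 18:50–19:35.
Grace ∩ Oren: 09:00–09:15, 09:35–10:00.
Grace ∩ Oren ∩ Ulrich: 09:00–09:15.
Total common minutes: 15.

15 minutes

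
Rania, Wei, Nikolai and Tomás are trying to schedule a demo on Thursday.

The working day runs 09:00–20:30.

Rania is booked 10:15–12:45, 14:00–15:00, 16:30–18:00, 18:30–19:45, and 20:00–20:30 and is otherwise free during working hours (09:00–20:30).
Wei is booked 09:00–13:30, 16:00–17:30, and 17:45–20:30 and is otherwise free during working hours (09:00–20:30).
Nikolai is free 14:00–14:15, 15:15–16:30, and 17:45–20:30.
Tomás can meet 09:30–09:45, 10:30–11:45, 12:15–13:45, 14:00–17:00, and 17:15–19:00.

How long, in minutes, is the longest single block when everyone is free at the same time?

Rania free within 09:00–20:30: 09:00–10:15, 12:45–14:00, 15:00–16:30, 18:00–18:30, 19:45–20:00.
Wei free within 09:00–20:30: 13:30–16:00, 17:30–17:45.
Rania ∩ Wei: 13:30–14:00, 15:00–16:00.
Rania ∩ Wei ∩ Nikolai: 15:15–16:00.
Rania ∩ Wei ∩ Nikolai ∩ Tomás: 15:15–16:00.
Single common window of 45 minutes.

45 minutes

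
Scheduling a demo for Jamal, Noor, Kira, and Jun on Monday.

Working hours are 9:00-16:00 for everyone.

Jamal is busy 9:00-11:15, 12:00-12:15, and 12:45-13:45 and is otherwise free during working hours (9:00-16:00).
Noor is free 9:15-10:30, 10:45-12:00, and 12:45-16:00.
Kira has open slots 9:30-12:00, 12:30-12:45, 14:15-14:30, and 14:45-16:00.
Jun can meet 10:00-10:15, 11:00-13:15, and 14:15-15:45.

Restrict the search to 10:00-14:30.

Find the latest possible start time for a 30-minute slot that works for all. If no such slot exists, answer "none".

Jamal free within 09:00–16:00: 11:15–12:00, 12:15–12:45, 13:45–16:00.
Jamal ∩ Noor: 11:15–12:00, 13:45–16:00.
Jamal ∩ Noor ∩ Kira: 11:15–12:00, 14:15–14:30, 14:45–16:00.
Jamal ∩ Noor ∩ Kira ∩ Jun: 11:15–12:00, 14:15–14:30, 14:45–15:45.
Restricted to 10:00–14:30: 11:15–12:00, 14:15–14:30.
Windows ≥ 30 min: 11:15–12:00.
Latest start in the last window 11:15–12:00 is 12:00 − 30 min = 11:30.

11:30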